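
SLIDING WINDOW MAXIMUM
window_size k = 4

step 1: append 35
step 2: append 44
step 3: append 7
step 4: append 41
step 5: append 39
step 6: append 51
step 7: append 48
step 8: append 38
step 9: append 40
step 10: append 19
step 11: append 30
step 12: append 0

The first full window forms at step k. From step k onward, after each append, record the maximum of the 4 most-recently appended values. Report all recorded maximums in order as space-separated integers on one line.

step 1: append 35 -> window=[35] (not full yet)
step 2: append 44 -> window=[35, 44] (not full yet)
step 3: append 7 -> window=[35, 44, 7] (not full yet)
step 4: append 41 -> window=[35, 44, 7, 41] -> max=44
step 5: append 39 -> window=[44, 7, 41, 39] -> max=44
step 6: append 51 -> window=[7, 41, 39, 51] -> max=51
step 7: append 48 -> window=[41, 39, 51, 48] -> max=51
step 8: append 38 -> window=[39, 51, 48, 38] -> max=51
step 9: append 40 -> window=[51, 48, 38, 40] -> max=51
step 10: append 19 -> window=[48, 38, 40, 19] -> max=48
step 11: append 30 -> window=[38, 40, 19, 30] -> max=40
step 12: append 0 -> window=[40, 19, 30, 0] -> max=40

Answer: 44 44 51 51 51 51 48 40 40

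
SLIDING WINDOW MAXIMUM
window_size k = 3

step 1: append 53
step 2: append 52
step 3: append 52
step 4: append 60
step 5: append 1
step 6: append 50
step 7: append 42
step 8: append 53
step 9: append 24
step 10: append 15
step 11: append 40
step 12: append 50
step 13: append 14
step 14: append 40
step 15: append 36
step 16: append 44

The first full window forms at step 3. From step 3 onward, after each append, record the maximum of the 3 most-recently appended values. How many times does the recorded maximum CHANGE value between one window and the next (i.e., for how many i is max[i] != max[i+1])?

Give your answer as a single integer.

step 1: append 53 -> window=[53] (not full yet)
step 2: append 52 -> window=[53, 52] (not full yet)
step 3: append 52 -> window=[53, 52, 52] -> max=53
step 4: append 60 -> window=[52, 52, 60] -> max=60
step 5: append 1 -> window=[52, 60, 1] -> max=60
step 6: append 50 -> window=[60, 1, 50] -> max=60
step 7: append 42 -> window=[1, 50, 42] -> max=50
step 8: append 53 -> window=[50, 42, 53] -> max=53
step 9: append 24 -> window=[42, 53, 24] -> max=53
step 10: append 15 -> window=[53, 24, 15] -> max=53
step 11: append 40 -> window=[24, 15, 40] -> max=40
step 12: append 50 -> window=[15, 40, 50] -> max=50
step 13: append 14 -> window=[40, 50, 14] -> max=50
step 14: append 40 -> window=[50, 14, 40] -> max=50
step 15: append 36 -> window=[14, 40, 36] -> max=40
step 16: append 44 -> window=[40, 36, 44] -> max=44
Recorded maximums: 53 60 60 60 50 53 53 53 40 50 50 50 40 44
Changes between consecutive maximums: 7

Answer: 7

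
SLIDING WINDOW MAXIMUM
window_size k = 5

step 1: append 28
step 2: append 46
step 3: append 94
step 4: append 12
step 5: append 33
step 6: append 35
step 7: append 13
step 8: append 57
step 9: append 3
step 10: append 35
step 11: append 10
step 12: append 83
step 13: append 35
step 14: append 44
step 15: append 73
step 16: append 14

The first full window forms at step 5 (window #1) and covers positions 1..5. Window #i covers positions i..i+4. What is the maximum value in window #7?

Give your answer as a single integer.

Answer: 57

Derivation:
step 1: append 28 -> window=[28] (not full yet)
step 2: append 46 -> window=[28, 46] (not full yet)
step 3: append 94 -> window=[28, 46, 94] (not full yet)
step 4: append 12 -> window=[28, 46, 94, 12] (not full yet)
step 5: append 33 -> window=[28, 46, 94, 12, 33] -> max=94
step 6: append 35 -> window=[46, 94, 12, 33, 35] -> max=94
step 7: append 13 -> window=[94, 12, 33, 35, 13] -> max=94
step 8: append 57 -> window=[12, 33, 35, 13, 57] -> max=57
step 9: append 3 -> window=[33, 35, 13, 57, 3] -> max=57
step 10: append 35 -> window=[35, 13, 57, 3, 35] -> max=57
step 11: append 10 -> window=[13, 57, 3, 35, 10] -> max=57
Window #7 max = 57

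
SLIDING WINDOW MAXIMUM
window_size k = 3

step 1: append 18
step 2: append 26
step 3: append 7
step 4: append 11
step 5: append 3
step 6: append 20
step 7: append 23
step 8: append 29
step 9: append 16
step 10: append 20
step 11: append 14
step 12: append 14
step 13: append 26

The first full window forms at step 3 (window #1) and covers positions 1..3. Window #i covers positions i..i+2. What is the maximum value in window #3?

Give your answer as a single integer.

step 1: append 18 -> window=[18] (not full yet)
step 2: append 26 -> window=[18, 26] (not full yet)
step 3: append 7 -> window=[18, 26, 7] -> max=26
step 4: append 11 -> window=[26, 7, 11] -> max=26
step 5: append 3 -> window=[7, 11, 3] -> max=11
Window #3 max = 11

Answer: 11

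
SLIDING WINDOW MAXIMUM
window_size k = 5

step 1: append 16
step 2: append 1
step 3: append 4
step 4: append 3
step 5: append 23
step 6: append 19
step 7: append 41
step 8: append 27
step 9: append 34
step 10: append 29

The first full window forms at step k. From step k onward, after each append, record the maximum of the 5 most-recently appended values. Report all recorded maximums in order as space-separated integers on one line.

step 1: append 16 -> window=[16] (not full yet)
step 2: append 1 -> window=[16, 1] (not full yet)
step 3: append 4 -> window=[16, 1, 4] (not full yet)
step 4: append 3 -> window=[16, 1, 4, 3] (not full yet)
step 5: append 23 -> window=[16, 1, 4, 3, 23] -> max=23
step 6: append 19 -> window=[1, 4, 3, 23, 19] -> max=23
step 7: append 41 -> window=[4, 3, 23, 19, 41] -> max=41
step 8: append 27 -> window=[3, 23, 19, 41, 27] -> max=41
step 9: append 34 -> window=[23, 19, 41, 27, 34] -> max=41
step 10: append 29 -> window=[19, 41, 27, 34, 29] -> max=41

Answer: 23 23 41 41 41 41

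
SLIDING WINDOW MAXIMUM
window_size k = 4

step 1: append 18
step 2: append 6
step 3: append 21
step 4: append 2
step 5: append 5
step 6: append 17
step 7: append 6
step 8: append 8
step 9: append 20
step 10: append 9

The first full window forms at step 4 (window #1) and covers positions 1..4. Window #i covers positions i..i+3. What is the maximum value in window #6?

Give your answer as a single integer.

step 1: append 18 -> window=[18] (not full yet)
step 2: append 6 -> window=[18, 6] (not full yet)
step 3: append 21 -> window=[18, 6, 21] (not full yet)
step 4: append 2 -> window=[18, 6, 21, 2] -> max=21
step 5: append 5 -> window=[6, 21, 2, 5] -> max=21
step 6: append 17 -> window=[21, 2, 5, 17] -> max=21
step 7: append 6 -> window=[2, 5, 17, 6] -> max=17
step 8: append 8 -> window=[5, 17, 6, 8] -> max=17
step 9: append 20 -> window=[17, 6, 8, 20] -> max=20
Window #6 max = 20

Answer: 20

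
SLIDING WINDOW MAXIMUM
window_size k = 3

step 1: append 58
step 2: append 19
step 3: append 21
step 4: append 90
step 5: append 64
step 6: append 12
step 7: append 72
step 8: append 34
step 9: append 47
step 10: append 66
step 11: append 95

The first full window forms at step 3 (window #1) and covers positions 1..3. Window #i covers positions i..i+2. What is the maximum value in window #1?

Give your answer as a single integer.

step 1: append 58 -> window=[58] (not full yet)
step 2: append 19 -> window=[58, 19] (not full yet)
step 3: append 21 -> window=[58, 19, 21] -> max=58
Window #1 max = 58

Answer: 58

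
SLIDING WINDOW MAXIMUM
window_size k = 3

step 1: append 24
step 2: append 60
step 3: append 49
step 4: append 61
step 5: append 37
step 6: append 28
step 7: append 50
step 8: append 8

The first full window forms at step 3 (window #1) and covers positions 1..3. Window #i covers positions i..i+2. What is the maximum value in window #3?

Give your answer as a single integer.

Answer: 61

Derivation:
step 1: append 24 -> window=[24] (not full yet)
step 2: append 60 -> window=[24, 60] (not full yet)
step 3: append 49 -> window=[24, 60, 49] -> max=60
step 4: append 61 -> window=[60, 49, 61] -> max=61
step 5: append 37 -> window=[49, 61, 37] -> max=61
Window #3 max = 61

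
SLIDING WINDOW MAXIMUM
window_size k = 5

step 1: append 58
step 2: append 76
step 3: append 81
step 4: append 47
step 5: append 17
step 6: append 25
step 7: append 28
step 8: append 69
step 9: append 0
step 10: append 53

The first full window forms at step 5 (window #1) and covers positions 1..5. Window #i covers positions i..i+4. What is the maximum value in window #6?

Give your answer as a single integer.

step 1: append 58 -> window=[58] (not full yet)
step 2: append 76 -> window=[58, 76] (not full yet)
step 3: append 81 -> window=[58, 76, 81] (not full yet)
step 4: append 47 -> window=[58, 76, 81, 47] (not full yet)
step 5: append 17 -> window=[58, 76, 81, 47, 17] -> max=81
step 6: append 25 -> window=[76, 81, 47, 17, 25] -> max=81
step 7: append 28 -> window=[81, 47, 17, 25, 28] -> max=81
step 8: append 69 -> window=[47, 17, 25, 28, 69] -> max=69
step 9: append 0 -> window=[17, 25, 28, 69, 0] -> max=69
step 10: append 53 -> window=[25, 28, 69, 0, 53] -> max=69
Window #6 max = 69

Answer: 69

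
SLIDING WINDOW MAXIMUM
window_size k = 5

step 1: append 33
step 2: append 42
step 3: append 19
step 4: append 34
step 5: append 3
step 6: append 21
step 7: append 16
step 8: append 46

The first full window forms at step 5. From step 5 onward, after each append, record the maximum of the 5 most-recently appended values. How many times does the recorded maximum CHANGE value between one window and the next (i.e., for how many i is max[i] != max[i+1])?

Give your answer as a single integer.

Answer: 2

Derivation:
step 1: append 33 -> window=[33] (not full yet)
step 2: append 42 -> window=[33, 42] (not full yet)
step 3: append 19 -> window=[33, 42, 19] (not full yet)
step 4: append 34 -> window=[33, 42, 19, 34] (not full yet)
step 5: append 3 -> window=[33, 42, 19, 34, 3] -> max=42
step 6: append 21 -> window=[42, 19, 34, 3, 21] -> max=42
step 7: append 16 -> window=[19, 34, 3, 21, 16] -> max=34
step 8: append 46 -> window=[34, 3, 21, 16, 46] -> max=46
Recorded maximums: 42 42 34 46
Changes between consecutive maximums: 2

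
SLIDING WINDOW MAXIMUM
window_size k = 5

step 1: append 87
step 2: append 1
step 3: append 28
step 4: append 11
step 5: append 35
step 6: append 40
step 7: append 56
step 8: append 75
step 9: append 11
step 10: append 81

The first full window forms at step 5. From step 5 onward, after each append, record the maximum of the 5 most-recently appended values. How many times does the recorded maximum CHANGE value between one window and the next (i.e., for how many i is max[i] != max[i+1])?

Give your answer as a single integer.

Answer: 4

Derivation:
step 1: append 87 -> window=[87] (not full yet)
step 2: append 1 -> window=[87, 1] (not full yet)
step 3: append 28 -> window=[87, 1, 28] (not full yet)
step 4: append 11 -> window=[87, 1, 28, 11] (not full yet)
step 5: append 35 -> window=[87, 1, 28, 11, 35] -> max=87
step 6: append 40 -> window=[1, 28, 11, 35, 40] -> max=40
step 7: append 56 -> window=[28, 11, 35, 40, 56] -> max=56
step 8: append 75 -> window=[11, 35, 40, 56, 75] -> max=75
step 9: append 11 -> window=[35, 40, 56, 75, 11] -> max=75
step 10: append 81 -> window=[40, 56, 75, 11, 81] -> max=81
Recorded maximums: 87 40 56 75 75 81
Changes between consecutive maximums: 4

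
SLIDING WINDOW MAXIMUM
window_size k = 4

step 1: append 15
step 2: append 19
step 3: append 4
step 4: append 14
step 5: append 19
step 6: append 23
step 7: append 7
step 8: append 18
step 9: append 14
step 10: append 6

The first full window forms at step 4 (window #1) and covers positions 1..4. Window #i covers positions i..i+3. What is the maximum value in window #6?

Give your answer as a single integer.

step 1: append 15 -> window=[15] (not full yet)
step 2: append 19 -> window=[15, 19] (not full yet)
step 3: append 4 -> window=[15, 19, 4] (not full yet)
step 4: append 14 -> window=[15, 19, 4, 14] -> max=19
step 5: append 19 -> window=[19, 4, 14, 19] -> max=19
step 6: append 23 -> window=[4, 14, 19, 23] -> max=23
step 7: append 7 -> window=[14, 19, 23, 7] -> max=23
step 8: append 18 -> window=[19, 23, 7, 18] -> max=23
step 9: append 14 -> window=[23, 7, 18, 14] -> max=23
Window #6 max = 23

Answer: 23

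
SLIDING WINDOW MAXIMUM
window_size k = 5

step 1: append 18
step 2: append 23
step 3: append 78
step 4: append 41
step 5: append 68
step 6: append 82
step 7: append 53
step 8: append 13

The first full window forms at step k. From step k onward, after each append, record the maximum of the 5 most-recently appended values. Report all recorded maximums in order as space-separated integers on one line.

Answer: 78 82 82 82

Derivation:
step 1: append 18 -> window=[18] (not full yet)
step 2: append 23 -> window=[18, 23] (not full yet)
step 3: append 78 -> window=[18, 23, 78] (not full yet)
step 4: append 41 -> window=[18, 23, 78, 41] (not full yet)
step 5: append 68 -> window=[18, 23, 78, 41, 68] -> max=78
step 6: append 82 -> window=[23, 78, 41, 68, 82] -> max=82
step 7: append 53 -> window=[78, 41, 68, 82, 53] -> max=82
step 8: append 13 -> window=[41, 68, 82, 53, 13] -> max=82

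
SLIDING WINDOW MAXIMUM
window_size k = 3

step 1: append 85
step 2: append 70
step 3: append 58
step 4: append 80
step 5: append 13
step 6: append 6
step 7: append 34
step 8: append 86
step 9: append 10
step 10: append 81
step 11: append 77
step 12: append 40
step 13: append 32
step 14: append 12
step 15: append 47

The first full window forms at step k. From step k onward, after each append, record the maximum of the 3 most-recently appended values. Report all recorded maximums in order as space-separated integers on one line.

step 1: append 85 -> window=[85] (not full yet)
step 2: append 70 -> window=[85, 70] (not full yet)
step 3: append 58 -> window=[85, 70, 58] -> max=85
step 4: append 80 -> window=[70, 58, 80] -> max=80
step 5: append 13 -> window=[58, 80, 13] -> max=80
step 6: append 6 -> window=[80, 13, 6] -> max=80
step 7: append 34 -> window=[13, 6, 34] -> max=34
step 8: append 86 -> window=[6, 34, 86] -> max=86
step 9: append 10 -> window=[34, 86, 10] -> max=86
step 10: append 81 -> window=[86, 10, 81] -> max=86
step 11: append 77 -> window=[10, 81, 77] -> max=81
step 12: append 40 -> window=[81, 77, 40] -> max=81
step 13: append 32 -> window=[77, 40, 32] -> max=77
step 14: append 12 -> window=[40, 32, 12] -> max=40
step 15: append 47 -> window=[32, 12, 47] -> max=47

Answer: 85 80 80 80 34 86 86 86 81 81 77 40 47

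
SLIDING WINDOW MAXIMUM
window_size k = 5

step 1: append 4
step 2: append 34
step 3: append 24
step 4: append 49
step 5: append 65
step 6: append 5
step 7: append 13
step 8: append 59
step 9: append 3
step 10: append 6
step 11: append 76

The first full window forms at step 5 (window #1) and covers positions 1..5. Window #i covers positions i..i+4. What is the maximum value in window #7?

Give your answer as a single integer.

step 1: append 4 -> window=[4] (not full yet)
step 2: append 34 -> window=[4, 34] (not full yet)
step 3: append 24 -> window=[4, 34, 24] (not full yet)
step 4: append 49 -> window=[4, 34, 24, 49] (not full yet)
step 5: append 65 -> window=[4, 34, 24, 49, 65] -> max=65
step 6: append 5 -> window=[34, 24, 49, 65, 5] -> max=65
step 7: append 13 -> window=[24, 49, 65, 5, 13] -> max=65
step 8: append 59 -> window=[49, 65, 5, 13, 59] -> max=65
step 9: append 3 -> window=[65, 5, 13, 59, 3] -> max=65
step 10: append 6 -> window=[5, 13, 59, 3, 6] -> max=59
step 11: append 76 -> window=[13, 59, 3, 6, 76] -> max=76
Window #7 max = 76

Answer: 76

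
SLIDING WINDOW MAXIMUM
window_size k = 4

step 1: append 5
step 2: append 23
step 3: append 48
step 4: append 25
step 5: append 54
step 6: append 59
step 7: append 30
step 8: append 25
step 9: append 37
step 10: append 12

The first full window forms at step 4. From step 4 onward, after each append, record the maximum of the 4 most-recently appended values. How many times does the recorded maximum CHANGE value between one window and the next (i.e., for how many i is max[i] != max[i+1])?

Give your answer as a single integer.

step 1: append 5 -> window=[5] (not full yet)
step 2: append 23 -> window=[5, 23] (not full yet)
step 3: append 48 -> window=[5, 23, 48] (not full yet)
step 4: append 25 -> window=[5, 23, 48, 25] -> max=48
step 5: append 54 -> window=[23, 48, 25, 54] -> max=54
step 6: append 59 -> window=[48, 25, 54, 59] -> max=59
step 7: append 30 -> window=[25, 54, 59, 30] -> max=59
step 8: append 25 -> window=[54, 59, 30, 25] -> max=59
step 9: append 37 -> window=[59, 30, 25, 37] -> max=59
step 10: append 12 -> window=[30, 25, 37, 12] -> max=37
Recorded maximums: 48 54 59 59 59 59 37
Changes between consecutive maximums: 3

Answer: 3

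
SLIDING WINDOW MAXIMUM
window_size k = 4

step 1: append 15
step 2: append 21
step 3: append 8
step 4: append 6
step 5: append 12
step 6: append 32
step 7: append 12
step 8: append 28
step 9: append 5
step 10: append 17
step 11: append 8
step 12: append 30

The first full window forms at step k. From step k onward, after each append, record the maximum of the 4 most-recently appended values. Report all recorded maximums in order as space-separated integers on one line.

Answer: 21 21 32 32 32 32 28 28 30

Derivation:
step 1: append 15 -> window=[15] (not full yet)
step 2: append 21 -> window=[15, 21] (not full yet)
step 3: append 8 -> window=[15, 21, 8] (not full yet)
step 4: append 6 -> window=[15, 21, 8, 6] -> max=21
step 5: append 12 -> window=[21, 8, 6, 12] -> max=21
step 6: append 32 -> window=[8, 6, 12, 32] -> max=32
step 7: append 12 -> window=[6, 12, 32, 12] -> max=32
step 8: append 28 -> window=[12, 32, 12, 28] -> max=32
step 9: append 5 -> window=[32, 12, 28, 5] -> max=32
step 10: append 17 -> window=[12, 28, 5, 17] -> max=28
step 11: append 8 -> window=[28, 5, 17, 8] -> max=28
step 12: append 30 -> window=[5, 17, 8, 30] -> max=30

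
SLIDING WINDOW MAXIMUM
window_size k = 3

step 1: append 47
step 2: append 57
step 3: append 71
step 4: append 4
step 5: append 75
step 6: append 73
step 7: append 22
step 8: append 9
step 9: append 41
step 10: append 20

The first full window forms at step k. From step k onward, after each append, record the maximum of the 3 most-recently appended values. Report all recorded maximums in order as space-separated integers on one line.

Answer: 71 71 75 75 75 73 41 41

Derivation:
step 1: append 47 -> window=[47] (not full yet)
step 2: append 57 -> window=[47, 57] (not full yet)
step 3: append 71 -> window=[47, 57, 71] -> max=71
step 4: append 4 -> window=[57, 71, 4] -> max=71
step 5: append 75 -> window=[71, 4, 75] -> max=75
step 6: append 73 -> window=[4, 75, 73] -> max=75
step 7: append 22 -> window=[75, 73, 22] -> max=75
step 8: append 9 -> window=[73, 22, 9] -> max=73
step 9: append 41 -> window=[22, 9, 41] -> max=41
step 10: append 20 -> window=[9, 41, 20] -> max=41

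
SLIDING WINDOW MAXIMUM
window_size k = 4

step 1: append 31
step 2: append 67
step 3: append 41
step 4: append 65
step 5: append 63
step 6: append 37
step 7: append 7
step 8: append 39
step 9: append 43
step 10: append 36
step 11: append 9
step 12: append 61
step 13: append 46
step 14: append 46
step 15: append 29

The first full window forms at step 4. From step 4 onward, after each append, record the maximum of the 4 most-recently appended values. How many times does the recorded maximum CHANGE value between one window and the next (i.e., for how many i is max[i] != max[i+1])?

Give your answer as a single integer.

step 1: append 31 -> window=[31] (not full yet)
step 2: append 67 -> window=[31, 67] (not full yet)
step 3: append 41 -> window=[31, 67, 41] (not full yet)
step 4: append 65 -> window=[31, 67, 41, 65] -> max=67
step 5: append 63 -> window=[67, 41, 65, 63] -> max=67
step 6: append 37 -> window=[41, 65, 63, 37] -> max=65
step 7: append 7 -> window=[65, 63, 37, 7] -> max=65
step 8: append 39 -> window=[63, 37, 7, 39] -> max=63
step 9: append 43 -> window=[37, 7, 39, 43] -> max=43
step 10: append 36 -> window=[7, 39, 43, 36] -> max=43
step 11: append 9 -> window=[39, 43, 36, 9] -> max=43
step 12: append 61 -> window=[43, 36, 9, 61] -> max=61
step 13: append 46 -> window=[36, 9, 61, 46] -> max=61
step 14: append 46 -> window=[9, 61, 46, 46] -> max=61
step 15: append 29 -> window=[61, 46, 46, 29] -> max=61
Recorded maximums: 67 67 65 65 63 43 43 43 61 61 61 61
Changes between consecutive maximums: 4

Answer: 4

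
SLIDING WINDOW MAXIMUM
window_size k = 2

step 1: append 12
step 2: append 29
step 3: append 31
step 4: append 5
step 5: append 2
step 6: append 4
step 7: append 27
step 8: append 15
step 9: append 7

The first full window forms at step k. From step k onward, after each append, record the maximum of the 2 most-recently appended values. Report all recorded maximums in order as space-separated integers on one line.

step 1: append 12 -> window=[12] (not full yet)
step 2: append 29 -> window=[12, 29] -> max=29
step 3: append 31 -> window=[29, 31] -> max=31
step 4: append 5 -> window=[31, 5] -> max=31
step 5: append 2 -> window=[5, 2] -> max=5
step 6: append 4 -> window=[2, 4] -> max=4
step 7: append 27 -> window=[4, 27] -> max=27
step 8: append 15 -> window=[27, 15] -> max=27
step 9: append 7 -> window=[15, 7] -> max=15

Answer: 29 31 31 5 4 27 27 15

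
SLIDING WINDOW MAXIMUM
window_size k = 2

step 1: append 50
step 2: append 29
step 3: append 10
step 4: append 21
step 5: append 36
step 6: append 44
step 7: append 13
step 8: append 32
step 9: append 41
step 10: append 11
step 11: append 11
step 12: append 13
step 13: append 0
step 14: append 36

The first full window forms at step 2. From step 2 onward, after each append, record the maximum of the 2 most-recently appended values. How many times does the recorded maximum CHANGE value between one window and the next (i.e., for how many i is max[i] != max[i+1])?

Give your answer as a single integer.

Answer: 9

Derivation:
step 1: append 50 -> window=[50] (not full yet)
step 2: append 29 -> window=[50, 29] -> max=50
step 3: append 10 -> window=[29, 10] -> max=29
step 4: append 21 -> window=[10, 21] -> max=21
step 5: append 36 -> window=[21, 36] -> max=36
step 6: append 44 -> window=[36, 44] -> max=44
step 7: append 13 -> window=[44, 13] -> max=44
step 8: append 32 -> window=[13, 32] -> max=32
step 9: append 41 -> window=[32, 41] -> max=41
step 10: append 11 -> window=[41, 11] -> max=41
step 11: append 11 -> window=[11, 11] -> max=11
step 12: append 13 -> window=[11, 13] -> max=13
step 13: append 0 -> window=[13, 0] -> max=13
step 14: append 36 -> window=[0, 36] -> max=36
Recorded maximums: 50 29 21 36 44 44 32 41 41 11 13 13 36
Changes between consecutive maximums: 9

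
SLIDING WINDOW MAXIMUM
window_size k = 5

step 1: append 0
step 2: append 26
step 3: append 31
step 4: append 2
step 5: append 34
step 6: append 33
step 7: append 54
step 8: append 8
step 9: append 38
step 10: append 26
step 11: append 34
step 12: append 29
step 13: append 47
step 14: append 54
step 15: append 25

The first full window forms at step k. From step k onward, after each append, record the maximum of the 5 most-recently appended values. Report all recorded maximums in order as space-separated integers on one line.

Answer: 34 34 54 54 54 54 54 38 47 54 54

Derivation:
step 1: append 0 -> window=[0] (not full yet)
step 2: append 26 -> window=[0, 26] (not full yet)
step 3: append 31 -> window=[0, 26, 31] (not full yet)
step 4: append 2 -> window=[0, 26, 31, 2] (not full yet)
step 5: append 34 -> window=[0, 26, 31, 2, 34] -> max=34
step 6: append 33 -> window=[26, 31, 2, 34, 33] -> max=34
step 7: append 54 -> window=[31, 2, 34, 33, 54] -> max=54
step 8: append 8 -> window=[2, 34, 33, 54, 8] -> max=54
step 9: append 38 -> window=[34, 33, 54, 8, 38] -> max=54
step 10: append 26 -> window=[33, 54, 8, 38, 26] -> max=54
step 11: append 34 -> window=[54, 8, 38, 26, 34] -> max=54
step 12: append 29 -> window=[8, 38, 26, 34, 29] -> max=38
step 13: append 47 -> window=[38, 26, 34, 29, 47] -> max=47
step 14: append 54 -> window=[26, 34, 29, 47, 54] -> max=54
step 15: append 25 -> window=[34, 29, 47, 54, 25] -> max=54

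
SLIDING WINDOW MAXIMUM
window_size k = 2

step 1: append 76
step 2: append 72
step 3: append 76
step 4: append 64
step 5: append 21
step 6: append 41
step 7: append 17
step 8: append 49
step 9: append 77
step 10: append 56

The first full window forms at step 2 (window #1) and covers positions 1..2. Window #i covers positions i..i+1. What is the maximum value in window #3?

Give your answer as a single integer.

Answer: 76

Derivation:
step 1: append 76 -> window=[76] (not full yet)
step 2: append 72 -> window=[76, 72] -> max=76
step 3: append 76 -> window=[72, 76] -> max=76
step 4: append 64 -> window=[76, 64] -> max=76
Window #3 max = 76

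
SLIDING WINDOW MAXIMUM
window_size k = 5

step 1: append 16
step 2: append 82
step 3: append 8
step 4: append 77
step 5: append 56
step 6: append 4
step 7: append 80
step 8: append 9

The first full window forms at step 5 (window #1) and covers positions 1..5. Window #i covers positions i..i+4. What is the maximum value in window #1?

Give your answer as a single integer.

step 1: append 16 -> window=[16] (not full yet)
step 2: append 82 -> window=[16, 82] (not full yet)
step 3: append 8 -> window=[16, 82, 8] (not full yet)
step 4: append 77 -> window=[16, 82, 8, 77] (not full yet)
step 5: append 56 -> window=[16, 82, 8, 77, 56] -> max=82
Window #1 max = 82

Answer: 82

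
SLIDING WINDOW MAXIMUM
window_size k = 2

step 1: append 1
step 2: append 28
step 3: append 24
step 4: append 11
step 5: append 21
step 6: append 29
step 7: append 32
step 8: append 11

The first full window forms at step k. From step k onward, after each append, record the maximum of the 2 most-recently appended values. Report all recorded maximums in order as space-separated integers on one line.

Answer: 28 28 24 21 29 32 32

Derivation:
step 1: append 1 -> window=[1] (not full yet)
step 2: append 28 -> window=[1, 28] -> max=28
step 3: append 24 -> window=[28, 24] -> max=28
step 4: append 11 -> window=[24, 11] -> max=24
step 5: append 21 -> window=[11, 21] -> max=21
step 6: append 29 -> window=[21, 29] -> max=29
step 7: append 32 -> window=[29, 32] -> max=32
step 8: append 11 -> window=[32, 11] -> max=32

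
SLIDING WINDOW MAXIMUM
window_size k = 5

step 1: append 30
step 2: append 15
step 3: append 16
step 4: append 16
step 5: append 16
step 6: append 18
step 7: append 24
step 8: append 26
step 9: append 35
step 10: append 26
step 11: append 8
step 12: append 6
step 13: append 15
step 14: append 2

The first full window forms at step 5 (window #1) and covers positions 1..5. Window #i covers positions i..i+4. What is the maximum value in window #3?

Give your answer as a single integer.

step 1: append 30 -> window=[30] (not full yet)
step 2: append 15 -> window=[30, 15] (not full yet)
step 3: append 16 -> window=[30, 15, 16] (not full yet)
step 4: append 16 -> window=[30, 15, 16, 16] (not full yet)
step 5: append 16 -> window=[30, 15, 16, 16, 16] -> max=30
step 6: append 18 -> window=[15, 16, 16, 16, 18] -> max=18
step 7: append 24 -> window=[16, 16, 16, 18, 24] -> max=24
Window #3 max = 24

Answer: 24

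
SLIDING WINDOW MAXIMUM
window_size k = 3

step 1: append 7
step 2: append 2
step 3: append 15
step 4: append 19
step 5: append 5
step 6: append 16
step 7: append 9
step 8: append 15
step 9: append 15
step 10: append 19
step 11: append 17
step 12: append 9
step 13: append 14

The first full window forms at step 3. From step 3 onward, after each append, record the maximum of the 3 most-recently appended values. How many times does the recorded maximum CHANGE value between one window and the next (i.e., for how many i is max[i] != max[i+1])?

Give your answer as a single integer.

step 1: append 7 -> window=[7] (not full yet)
step 2: append 2 -> window=[7, 2] (not full yet)
step 3: append 15 -> window=[7, 2, 15] -> max=15
step 4: append 19 -> window=[2, 15, 19] -> max=19
step 5: append 5 -> window=[15, 19, 5] -> max=19
step 6: append 16 -> window=[19, 5, 16] -> max=19
step 7: append 9 -> window=[5, 16, 9] -> max=16
step 8: append 15 -> window=[16, 9, 15] -> max=16
step 9: append 15 -> window=[9, 15, 15] -> max=15
step 10: append 19 -> window=[15, 15, 19] -> max=19
step 11: append 17 -> window=[15, 19, 17] -> max=19
step 12: append 9 -> window=[19, 17, 9] -> max=19
step 13: append 14 -> window=[17, 9, 14] -> max=17
Recorded maximums: 15 19 19 19 16 16 15 19 19 19 17
Changes between consecutive maximums: 5

Answer: 5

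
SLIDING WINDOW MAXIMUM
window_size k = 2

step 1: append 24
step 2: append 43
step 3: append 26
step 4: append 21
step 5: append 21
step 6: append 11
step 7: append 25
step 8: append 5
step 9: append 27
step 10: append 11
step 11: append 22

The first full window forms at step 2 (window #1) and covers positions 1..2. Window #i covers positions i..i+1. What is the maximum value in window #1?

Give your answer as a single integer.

step 1: append 24 -> window=[24] (not full yet)
step 2: append 43 -> window=[24, 43] -> max=43
Window #1 max = 43

Answer: 43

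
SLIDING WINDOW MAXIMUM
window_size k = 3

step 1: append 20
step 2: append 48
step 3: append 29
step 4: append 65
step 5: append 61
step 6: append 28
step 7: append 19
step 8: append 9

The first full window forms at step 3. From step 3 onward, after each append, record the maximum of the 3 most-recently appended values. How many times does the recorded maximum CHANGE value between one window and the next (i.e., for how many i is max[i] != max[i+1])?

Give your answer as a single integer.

step 1: append 20 -> window=[20] (not full yet)
step 2: append 48 -> window=[20, 48] (not full yet)
step 3: append 29 -> window=[20, 48, 29] -> max=48
step 4: append 65 -> window=[48, 29, 65] -> max=65
step 5: append 61 -> window=[29, 65, 61] -> max=65
step 6: append 28 -> window=[65, 61, 28] -> max=65
step 7: append 19 -> window=[61, 28, 19] -> max=61
step 8: append 9 -> window=[28, 19, 9] -> max=28
Recorded maximums: 48 65 65 65 61 28
Changes between consecutive maximums: 3

Answer: 3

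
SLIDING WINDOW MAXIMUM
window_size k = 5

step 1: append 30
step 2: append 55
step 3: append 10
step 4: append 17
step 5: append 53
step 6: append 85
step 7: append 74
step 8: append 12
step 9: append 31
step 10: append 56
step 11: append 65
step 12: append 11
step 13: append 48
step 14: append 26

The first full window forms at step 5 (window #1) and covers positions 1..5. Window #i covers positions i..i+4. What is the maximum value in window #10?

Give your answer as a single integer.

step 1: append 30 -> window=[30] (not full yet)
step 2: append 55 -> window=[30, 55] (not full yet)
step 3: append 10 -> window=[30, 55, 10] (not full yet)
step 4: append 17 -> window=[30, 55, 10, 17] (not full yet)
step 5: append 53 -> window=[30, 55, 10, 17, 53] -> max=55
step 6: append 85 -> window=[55, 10, 17, 53, 85] -> max=85
step 7: append 74 -> window=[10, 17, 53, 85, 74] -> max=85
step 8: append 12 -> window=[17, 53, 85, 74, 12] -> max=85
step 9: append 31 -> window=[53, 85, 74, 12, 31] -> max=85
step 10: append 56 -> window=[85, 74, 12, 31, 56] -> max=85
step 11: append 65 -> window=[74, 12, 31, 56, 65] -> max=74
step 12: append 11 -> window=[12, 31, 56, 65, 11] -> max=65
step 13: append 48 -> window=[31, 56, 65, 11, 48] -> max=65
step 14: append 26 -> window=[56, 65, 11, 48, 26] -> max=65
Window #10 max = 65

Answer: 65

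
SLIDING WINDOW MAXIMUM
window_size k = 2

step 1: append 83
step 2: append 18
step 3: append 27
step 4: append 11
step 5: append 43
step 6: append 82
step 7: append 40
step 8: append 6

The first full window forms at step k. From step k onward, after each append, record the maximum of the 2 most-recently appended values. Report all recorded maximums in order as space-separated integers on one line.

step 1: append 83 -> window=[83] (not full yet)
step 2: append 18 -> window=[83, 18] -> max=83
step 3: append 27 -> window=[18, 27] -> max=27
step 4: append 11 -> window=[27, 11] -> max=27
step 5: append 43 -> window=[11, 43] -> max=43
step 6: append 82 -> window=[43, 82] -> max=82
step 7: append 40 -> window=[82, 40] -> max=82
step 8: append 6 -> window=[40, 6] -> max=40

Answer: 83 27 27 43 82 82 40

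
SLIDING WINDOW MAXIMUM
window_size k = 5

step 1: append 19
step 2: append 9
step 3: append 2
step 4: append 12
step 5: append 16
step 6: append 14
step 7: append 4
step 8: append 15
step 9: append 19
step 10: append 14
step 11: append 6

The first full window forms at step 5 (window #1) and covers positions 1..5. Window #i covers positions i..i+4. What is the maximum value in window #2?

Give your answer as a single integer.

Answer: 16

Derivation:
step 1: append 19 -> window=[19] (not full yet)
step 2: append 9 -> window=[19, 9] (not full yet)
step 3: append 2 -> window=[19, 9, 2] (not full yet)
step 4: append 12 -> window=[19, 9, 2, 12] (not full yet)
step 5: append 16 -> window=[19, 9, 2, 12, 16] -> max=19
step 6: append 14 -> window=[9, 2, 12, 16, 14] -> max=16
Window #2 max = 16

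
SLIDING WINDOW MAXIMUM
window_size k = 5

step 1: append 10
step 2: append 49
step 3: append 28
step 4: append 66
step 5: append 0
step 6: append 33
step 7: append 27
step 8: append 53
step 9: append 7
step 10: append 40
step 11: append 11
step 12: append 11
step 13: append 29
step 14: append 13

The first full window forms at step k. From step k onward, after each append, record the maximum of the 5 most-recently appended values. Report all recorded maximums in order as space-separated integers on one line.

step 1: append 10 -> window=[10] (not full yet)
step 2: append 49 -> window=[10, 49] (not full yet)
step 3: append 28 -> window=[10, 49, 28] (not full yet)
step 4: append 66 -> window=[10, 49, 28, 66] (not full yet)
step 5: append 0 -> window=[10, 49, 28, 66, 0] -> max=66
step 6: append 33 -> window=[49, 28, 66, 0, 33] -> max=66
step 7: append 27 -> window=[28, 66, 0, 33, 27] -> max=66
step 8: append 53 -> window=[66, 0, 33, 27, 53] -> max=66
step 9: append 7 -> window=[0, 33, 27, 53, 7] -> max=53
step 10: append 40 -> window=[33, 27, 53, 7, 40] -> max=53
step 11: append 11 -> window=[27, 53, 7, 40, 11] -> max=53
step 12: append 11 -> window=[53, 7, 40, 11, 11] -> max=53
step 13: append 29 -> window=[7, 40, 11, 11, 29] -> max=40
step 14: append 13 -> window=[40, 11, 11, 29, 13] -> max=40

Answer: 66 66 66 66 53 53 53 53 40 40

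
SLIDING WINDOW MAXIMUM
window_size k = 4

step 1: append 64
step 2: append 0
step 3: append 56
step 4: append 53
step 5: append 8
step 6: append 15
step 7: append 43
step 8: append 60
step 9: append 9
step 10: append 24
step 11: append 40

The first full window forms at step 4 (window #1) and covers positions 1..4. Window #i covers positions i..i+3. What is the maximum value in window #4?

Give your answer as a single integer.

step 1: append 64 -> window=[64] (not full yet)
step 2: append 0 -> window=[64, 0] (not full yet)
step 3: append 56 -> window=[64, 0, 56] (not full yet)
step 4: append 53 -> window=[64, 0, 56, 53] -> max=64
step 5: append 8 -> window=[0, 56, 53, 8] -> max=56
step 6: append 15 -> window=[56, 53, 8, 15] -> max=56
step 7: append 43 -> window=[53, 8, 15, 43] -> max=53
Window #4 max = 53

Answer: 53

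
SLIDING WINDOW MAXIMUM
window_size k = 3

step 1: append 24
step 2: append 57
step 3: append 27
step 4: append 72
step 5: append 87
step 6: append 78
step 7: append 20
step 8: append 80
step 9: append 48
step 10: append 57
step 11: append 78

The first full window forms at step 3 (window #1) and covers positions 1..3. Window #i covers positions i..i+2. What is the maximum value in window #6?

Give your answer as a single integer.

Answer: 80

Derivation:
step 1: append 24 -> window=[24] (not full yet)
step 2: append 57 -> window=[24, 57] (not full yet)
step 3: append 27 -> window=[24, 57, 27] -> max=57
step 4: append 72 -> window=[57, 27, 72] -> max=72
step 5: append 87 -> window=[27, 72, 87] -> max=87
step 6: append 78 -> window=[72, 87, 78] -> max=87
step 7: append 20 -> window=[87, 78, 20] -> max=87
step 8: append 80 -> window=[78, 20, 80] -> max=80
Window #6 max = 80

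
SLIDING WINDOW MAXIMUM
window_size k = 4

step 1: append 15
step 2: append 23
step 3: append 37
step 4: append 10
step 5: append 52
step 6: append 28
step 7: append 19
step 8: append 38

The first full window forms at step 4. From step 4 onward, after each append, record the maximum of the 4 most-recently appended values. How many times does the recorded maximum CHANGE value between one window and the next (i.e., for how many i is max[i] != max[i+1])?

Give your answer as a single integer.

Answer: 1

Derivation:
step 1: append 15 -> window=[15] (not full yet)
step 2: append 23 -> window=[15, 23] (not full yet)
step 3: append 37 -> window=[15, 23, 37] (not full yet)
step 4: append 10 -> window=[15, 23, 37, 10] -> max=37
step 5: append 52 -> window=[23, 37, 10, 52] -> max=52
step 6: append 28 -> window=[37, 10, 52, 28] -> max=52
step 7: append 19 -> window=[10, 52, 28, 19] -> max=52
step 8: append 38 -> window=[52, 28, 19, 38] -> max=52
Recorded maximums: 37 52 52 52 52
Changes between consecutive maximums: 1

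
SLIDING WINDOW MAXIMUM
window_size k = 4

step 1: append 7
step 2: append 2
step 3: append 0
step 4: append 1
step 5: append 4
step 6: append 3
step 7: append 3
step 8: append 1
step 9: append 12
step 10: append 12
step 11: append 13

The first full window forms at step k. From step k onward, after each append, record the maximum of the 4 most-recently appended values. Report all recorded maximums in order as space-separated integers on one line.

Answer: 7 4 4 4 4 12 12 13

Derivation:
step 1: append 7 -> window=[7] (not full yet)
step 2: append 2 -> window=[7, 2] (not full yet)
step 3: append 0 -> window=[7, 2, 0] (not full yet)
step 4: append 1 -> window=[7, 2, 0, 1] -> max=7
step 5: append 4 -> window=[2, 0, 1, 4] -> max=4
step 6: append 3 -> window=[0, 1, 4, 3] -> max=4
step 7: append 3 -> window=[1, 4, 3, 3] -> max=4
step 8: append 1 -> window=[4, 3, 3, 1] -> max=4
step 9: append 12 -> window=[3, 3, 1, 12] -> max=12
step 10: append 12 -> window=[3, 1, 12, 12] -> max=12
step 11: append 13 -> window=[1, 12, 12, 13] -> max=13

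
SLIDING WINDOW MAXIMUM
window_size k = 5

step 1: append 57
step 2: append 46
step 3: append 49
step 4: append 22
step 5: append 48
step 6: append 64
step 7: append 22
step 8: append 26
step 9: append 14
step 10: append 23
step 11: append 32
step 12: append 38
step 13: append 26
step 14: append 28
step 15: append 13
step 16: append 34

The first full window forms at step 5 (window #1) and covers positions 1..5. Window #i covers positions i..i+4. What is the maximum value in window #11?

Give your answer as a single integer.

Answer: 38

Derivation:
step 1: append 57 -> window=[57] (not full yet)
step 2: append 46 -> window=[57, 46] (not full yet)
step 3: append 49 -> window=[57, 46, 49] (not full yet)
step 4: append 22 -> window=[57, 46, 49, 22] (not full yet)
step 5: append 48 -> window=[57, 46, 49, 22, 48] -> max=57
step 6: append 64 -> window=[46, 49, 22, 48, 64] -> max=64
step 7: append 22 -> window=[49, 22, 48, 64, 22] -> max=64
step 8: append 26 -> window=[22, 48, 64, 22, 26] -> max=64
step 9: append 14 -> window=[48, 64, 22, 26, 14] -> max=64
step 10: append 23 -> window=[64, 22, 26, 14, 23] -> max=64
step 11: append 32 -> window=[22, 26, 14, 23, 32] -> max=32
step 12: append 38 -> window=[26, 14, 23, 32, 38] -> max=38
step 13: append 26 -> window=[14, 23, 32, 38, 26] -> max=38
step 14: append 28 -> window=[23, 32, 38, 26, 28] -> max=38
step 15: append 13 -> window=[32, 38, 26, 28, 13] -> max=38
Window #11 max = 38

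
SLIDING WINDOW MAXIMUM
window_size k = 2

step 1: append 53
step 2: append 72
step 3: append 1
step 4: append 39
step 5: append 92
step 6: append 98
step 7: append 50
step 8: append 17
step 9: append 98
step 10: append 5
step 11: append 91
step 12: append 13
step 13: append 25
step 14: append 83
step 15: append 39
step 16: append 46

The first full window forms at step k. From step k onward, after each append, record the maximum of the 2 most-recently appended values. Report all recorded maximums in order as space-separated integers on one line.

step 1: append 53 -> window=[53] (not full yet)
step 2: append 72 -> window=[53, 72] -> max=72
step 3: append 1 -> window=[72, 1] -> max=72
step 4: append 39 -> window=[1, 39] -> max=39
step 5: append 92 -> window=[39, 92] -> max=92
step 6: append 98 -> window=[92, 98] -> max=98
step 7: append 50 -> window=[98, 50] -> max=98
step 8: append 17 -> window=[50, 17] -> max=50
step 9: append 98 -> window=[17, 98] -> max=98
step 10: append 5 -> window=[98, 5] -> max=98
step 11: append 91 -> window=[5, 91] -> max=91
step 12: append 13 -> window=[91, 13] -> max=91
step 13: append 25 -> window=[13, 25] -> max=25
step 14: append 83 -> window=[25, 83] -> max=83
step 15: append 39 -> window=[83, 39] -> max=83
step 16: append 46 -> window=[39, 46] -> max=46

Answer: 72 72 39 92 98 98 50 98 98 91 91 25 83 83 46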